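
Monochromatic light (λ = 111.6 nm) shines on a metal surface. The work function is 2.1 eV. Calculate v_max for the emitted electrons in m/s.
1.7802e+06 m/s

First, find the maximum kinetic energy:
E_photon = hc/λ = 11.1097 eV
KE_max = E_photon - φ = 11.1097 - 2.1 = 9.0097 eV

Convert to Joules: KE_max = 9.0097 × 1.602×10⁻¹⁹ J = 1.4435e-18 J

Then use KE = ½mv² to find velocity:
v = √(2·KE/m) = √(2 × 1.4435e-18 J / 9.109e-31 kg)
v = 1.7802e+06 m/s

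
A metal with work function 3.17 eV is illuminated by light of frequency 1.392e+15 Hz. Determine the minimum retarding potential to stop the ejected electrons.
2.5868 V

The stopping potential V_s satisfies: eV_s = KE_max

First, find KE_max using Einstein's equation:
E_photon = hf = (6.626×10⁻³⁴ J·s)(1.392e+15 Hz) = 5.7568 eV
KE_max = E_photon - φ = 5.7568 - 3.17 = 2.5868 eV

Since eV_s = KE_max:
V_s = KE_max/e = 2.5868 V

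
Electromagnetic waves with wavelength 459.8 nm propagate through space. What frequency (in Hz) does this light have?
6.5201e+14 Hz

Using the wave equation: c = fλ

Solving for frequency:
f = c/λ = (3×10⁸ m/s) / (459.8×10⁻⁹ m)
f = 6.5201e+14 Hz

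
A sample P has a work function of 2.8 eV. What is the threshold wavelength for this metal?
442.80 nm

The threshold wavelength is when the photon energy equals the work function:
hc/λ₀ = φ

Solving for λ₀:
λ₀ = hc/φ = (6.626×10⁻³⁴ J·s)(3×10⁸ m/s) / (2.8 eV × 1.602×10⁻¹⁹ J/eV)
λ₀ = 442.80 nm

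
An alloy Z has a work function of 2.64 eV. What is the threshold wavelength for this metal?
469.64 nm

The threshold wavelength is when the photon energy equals the work function:
hc/λ₀ = φ

Solving for λ₀:
λ₀ = hc/φ = (6.626×10⁻³⁴ J·s)(3×10⁸ m/s) / (2.64 eV × 1.602×10⁻¹⁹ J/eV)
λ₀ = 469.64 nm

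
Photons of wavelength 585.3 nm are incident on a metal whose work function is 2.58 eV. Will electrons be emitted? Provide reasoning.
No

For photoemission, the photon energy must exceed the work function.

Photon energy: E = hc/λ = 2.1183 eV
Work function: φ = 2.58 eV

Since E_photon (2.1183 eV) < φ (2.58 eV), photoemission will NOT occur.
The threshold wavelength is λ₀ = hc/φ = 480.6 nm.
Since 585.3 nm > 480.6 nm, the photons lack sufficient energy.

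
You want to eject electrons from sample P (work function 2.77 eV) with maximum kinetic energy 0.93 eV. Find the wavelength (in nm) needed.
335.09 nm

From Einstein's equation: KE_max = hc/λ - φ

Rearranging for λ:
hc/λ = KE_max + φ
λ = hc/(KE_max + φ)

Required photon energy:
E_photon = KE_max + φ = 0.93 + 2.77 = 3.70 eV

Required wavelength:
λ = hc/E_photon = (6.626×10⁻³⁴)(3×10⁸) / (3.70 × 1.602×10⁻¹⁹)
λ = 335.09 nm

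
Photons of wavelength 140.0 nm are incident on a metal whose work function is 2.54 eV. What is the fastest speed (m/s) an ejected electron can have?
1.4906e+06 m/s

First, find the maximum kinetic energy:
E_photon = hc/λ = 8.8560 eV
KE_max = E_photon - φ = 8.8560 - 2.54 = 6.3160 eV

Convert to Joules: KE_max = 6.3160 × 1.602×10⁻¹⁹ J = 1.0119e-18 J

Then use KE = ½mv² to find velocity:
v = √(2·KE/m) = √(2 × 1.0119e-18 J / 9.109e-31 kg)
v = 1.4906e+06 m/s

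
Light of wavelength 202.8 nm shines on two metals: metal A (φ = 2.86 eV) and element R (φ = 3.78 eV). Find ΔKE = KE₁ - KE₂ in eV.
0.9200 eV

Using KE_max = hc/λ - φ for each metal:

Photon energy: E = hc/λ = 6.1136 eV

For metal A (φ₁ = 2.86 eV):
KE₁ = E - φ₁ = 6.1136 - 2.86 = 3.2536 eV

For element R (φ₂ = 3.78 eV):
KE₂ = E - φ₂ = 6.1136 - 3.78 = 2.3336 eV

Difference:
ΔKE = KE₁ - KE₂ = 3.2536 - 2.3336 = 0.9200 eV

Note: The difference equals the difference in work functions: 3.78 - 2.86 = 0.92 eV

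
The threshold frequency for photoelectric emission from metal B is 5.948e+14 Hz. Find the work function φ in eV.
2.46 eV

At the threshold frequency, photon energy equals work function:
φ = hf₀

Calculating:
φ = (6.626×10⁻³⁴ J·s)(5.948e+14 Hz)
φ = 2.46 eV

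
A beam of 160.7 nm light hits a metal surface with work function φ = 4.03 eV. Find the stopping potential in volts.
3.6853 V

The stopping potential V_s satisfies: eV_s = KE_max

First, find KE_max using Einstein's equation:
E_photon = hc/λ = 7.7153 eV
KE_max = E_photon - φ = 7.7153 - 4.03 = 3.6853 eV

Since eV_s = KE_max:
V_s = KE_max/e = 3.6853 V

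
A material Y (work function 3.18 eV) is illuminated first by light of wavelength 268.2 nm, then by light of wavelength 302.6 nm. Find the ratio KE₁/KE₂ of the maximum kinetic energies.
1.5729

Using Einstein's equation: KE_max = hc/λ - φ

For λ₁ = 268.2 nm:
E₁ = hc/λ₁ = 4.6228 eV
KE₁ = E₁ - φ = 4.6228 - 3.18 = 1.4428 eV

For λ₂ = 302.6 nm:
E₂ = hc/λ₂ = 4.0973 eV
KE₂ = E₂ - φ = 4.0973 - 3.18 = 0.9173 eV

Ratio: KE₁/KE₂ = 1.4428/0.9173 = 1.5729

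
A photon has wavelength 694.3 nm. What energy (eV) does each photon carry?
1.7857 eV

Using E = hf = hc/λ:

E = hc/λ = (6.626×10⁻³⁴ J·s)(3×10⁸ m/s) / (694.3×10⁻⁹ m)
E = 1.7857 eV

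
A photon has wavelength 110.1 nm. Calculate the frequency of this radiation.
2.7229e+15 Hz

Using the wave equation: c = fλ

Solving for frequency:
f = c/λ = (3×10⁸ m/s) / (110.1×10⁻⁹ m)
f = 2.7229e+15 Hz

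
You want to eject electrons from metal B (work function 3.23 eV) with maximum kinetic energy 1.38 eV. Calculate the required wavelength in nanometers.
268.95 nm

From Einstein's equation: KE_max = hc/λ - φ

Rearranging for λ:
hc/λ = KE_max + φ
λ = hc/(KE_max + φ)

Required photon energy:
E_photon = KE_max + φ = 1.38 + 3.23 = 4.61 eV

Required wavelength:
λ = hc/E_photon = (6.626×10⁻³⁴)(3×10⁸) / (4.61 × 1.602×10⁻¹⁹)
λ = 268.95 nm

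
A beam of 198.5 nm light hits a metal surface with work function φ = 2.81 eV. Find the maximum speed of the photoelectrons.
1.0994e+06 m/s

First, find the maximum kinetic energy:
E_photon = hc/λ = 6.2461 eV
KE_max = E_photon - φ = 6.2461 - 2.81 = 3.4361 eV

Convert to Joules: KE_max = 3.4361 × 1.602×10⁻¹⁹ J = 5.5052e-19 J

Then use KE = ½mv² to find velocity:
v = √(2·KE/m) = √(2 × 5.5052e-19 J / 9.109e-31 kg)
v = 1.0994e+06 m/s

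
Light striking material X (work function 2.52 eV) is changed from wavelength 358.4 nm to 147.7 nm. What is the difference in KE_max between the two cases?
4.9349 eV

Using Einstein's equation: KE_max = hc/λ - φ

For λ₁ = 358.4 nm:
KE₁ = hc/λ₁ - φ = 3.4594 - 2.52 = 0.9394 eV

For λ₂ = 147.7 nm:
KE₂ = hc/λ₂ - φ = 8.3943 - 2.52 = 5.8743 eV

Change in KE:
ΔKE = KE₂ - KE₁ = 5.8743 - 0.9394 = 4.9349 eV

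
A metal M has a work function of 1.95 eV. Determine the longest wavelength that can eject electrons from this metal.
635.82 nm

The threshold wavelength is when the photon energy equals the work function:
hc/λ₀ = φ

Solving for λ₀:
λ₀ = hc/φ = (6.626×10⁻³⁴ J·s)(3×10⁸ m/s) / (1.95 eV × 1.602×10⁻¹⁹ J/eV)
λ₀ = 635.82 nm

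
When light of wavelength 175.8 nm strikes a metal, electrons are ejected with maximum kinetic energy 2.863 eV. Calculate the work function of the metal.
4.19 eV

From Einstein's photoelectric equation: KE_max = hf - φ = hc/λ - φ

Rearranging for φ:
φ = hc/λ - KE_max

Calculate photon energy:
E_photon = hc/λ = 7.0526 eV

Therefore:
φ = 7.0526 - 2.863 = 4.19 eV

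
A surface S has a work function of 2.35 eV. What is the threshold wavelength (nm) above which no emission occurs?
527.59 nm

The threshold wavelength is when the photon energy equals the work function:
hc/λ₀ = φ

Solving for λ₀:
λ₀ = hc/φ = (6.626×10⁻³⁴ J·s)(3×10⁸ m/s) / (2.35 eV × 1.602×10⁻¹⁹ J/eV)
λ₀ = 527.59 nm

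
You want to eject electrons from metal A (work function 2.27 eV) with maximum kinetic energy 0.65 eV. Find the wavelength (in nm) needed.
424.60 nm

From Einstein's equation: KE_max = hc/λ - φ

Rearranging for λ:
hc/λ = KE_max + φ
λ = hc/(KE_max + φ)

Required photon energy:
E_photon = KE_max + φ = 0.65 + 2.27 = 2.92 eV

Required wavelength:
λ = hc/E_photon = (6.626×10⁻³⁴)(3×10⁸) / (2.92 × 1.602×10⁻¹⁹)
λ = 424.60 nm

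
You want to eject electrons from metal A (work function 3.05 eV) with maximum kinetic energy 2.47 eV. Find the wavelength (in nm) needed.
224.61 nm

From Einstein's equation: KE_max = hc/λ - φ

Rearranging for λ:
hc/λ = KE_max + φ
λ = hc/(KE_max + φ)

Required photon energy:
E_photon = KE_max + φ = 2.47 + 3.05 = 5.52 eV

Required wavelength:
λ = hc/E_photon = (6.626×10⁻³⁴)(3×10⁸) / (5.52 × 1.602×10⁻¹⁹)
λ = 224.61 nm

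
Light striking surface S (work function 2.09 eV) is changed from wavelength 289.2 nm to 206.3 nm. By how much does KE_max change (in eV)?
1.7228 eV

Using Einstein's equation: KE_max = hc/λ - φ

For λ₁ = 289.2 nm:
KE₁ = hc/λ₁ - φ = 4.2871 - 2.09 = 2.1971 eV

For λ₂ = 206.3 nm:
KE₂ = hc/λ₂ - φ = 6.0099 - 2.09 = 3.9199 eV

Change in KE:
ΔKE = KE₂ - KE₁ = 3.9199 - 2.1971 = 1.7228 eV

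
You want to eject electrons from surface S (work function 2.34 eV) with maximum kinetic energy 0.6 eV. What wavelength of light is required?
421.71 nm

From Einstein's equation: KE_max = hc/λ - φ

Rearranging for λ:
hc/λ = KE_max + φ
λ = hc/(KE_max + φ)

Required photon energy:
E_photon = KE_max + φ = 0.6 + 2.34 = 2.94 eV

Required wavelength:
λ = hc/E_photon = (6.626×10⁻³⁴)(3×10⁸) / (2.94 × 1.602×10⁻¹⁹)
λ = 421.71 nm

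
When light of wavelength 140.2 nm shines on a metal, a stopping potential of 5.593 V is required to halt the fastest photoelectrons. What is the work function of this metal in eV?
3.25 eV

The stopping potential gives the maximum kinetic energy: KE_max = eV_s = 5.593 eV

From Einstein's photoelectric equation: KE_max = hc/λ - φ
Rearranging: φ = hc/λ - KE_max

Calculate photon energy:
E_photon = hc/λ = (6.626×10⁻³⁴ J·s)(3×10⁸ m/s) / (140.2×10⁻⁹ m) = 8.8434 eV

Therefore:
φ = 8.8434 - 5.593 = 3.25 eV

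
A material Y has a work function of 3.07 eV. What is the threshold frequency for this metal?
7.4232e+14 Hz

The threshold frequency is when the photon energy equals the work function:
hf₀ = φ

Solving for f₀:
f₀ = φ/h = (3.07 eV × 1.602×10⁻¹⁹ J/eV) / (6.626×10⁻³⁴ J·s)
f₀ = 7.4232e+14 Hz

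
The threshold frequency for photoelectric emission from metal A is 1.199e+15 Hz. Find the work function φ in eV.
4.96 eV

At the threshold frequency, photon energy equals work function:
φ = hf₀

Calculating:
φ = (6.626×10⁻³⁴ J·s)(1.199e+15 Hz)
φ = 4.96 eV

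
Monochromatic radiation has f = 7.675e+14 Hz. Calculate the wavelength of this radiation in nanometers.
390.61 nm

Using the wave equation: c = fλ

Solving for wavelength:
λ = c/f = (3×10⁸ m/s) / (7.675e+14 Hz)
λ = 390.61 nm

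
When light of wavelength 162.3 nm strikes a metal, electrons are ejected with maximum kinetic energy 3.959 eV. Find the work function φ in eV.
3.68 eV

From Einstein's photoelectric equation: KE_max = hf - φ = hc/λ - φ

Rearranging for φ:
φ = hc/λ - KE_max

Calculate photon energy:
E_photon = hc/λ = 7.6392 eV

Therefore:
φ = 7.6392 - 3.959 = 3.68 eV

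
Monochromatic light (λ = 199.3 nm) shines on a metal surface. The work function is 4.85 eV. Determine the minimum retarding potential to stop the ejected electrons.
1.3710 V

The stopping potential V_s satisfies: eV_s = KE_max

First, find KE_max using Einstein's equation:
E_photon = hc/λ = 6.2210 eV
KE_max = E_photon - φ = 6.2210 - 4.85 = 1.3710 eV

Since eV_s = KE_max:
V_s = KE_max/e = 1.3710 V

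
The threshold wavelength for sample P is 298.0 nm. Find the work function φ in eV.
4.16 eV

At the threshold wavelength, photon energy equals work function:
φ = hc/λ₀

Calculating:
φ = (6.626×10⁻³⁴ J·s)(3×10⁸ m/s) / (298.0×10⁻⁹ m)
φ = 4.16 eV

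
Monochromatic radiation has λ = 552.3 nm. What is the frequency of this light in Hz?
5.4281e+14 Hz

Using the wave equation: c = fλ

Solving for frequency:
f = c/λ = (3×10⁸ m/s) / (552.3×10⁻⁹ m)
f = 5.4281e+14 Hz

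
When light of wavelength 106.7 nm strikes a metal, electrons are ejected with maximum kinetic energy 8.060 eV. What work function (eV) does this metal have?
3.56 eV

From Einstein's photoelectric equation: KE_max = hf - φ = hc/λ - φ

Rearranging for φ:
φ = hc/λ - KE_max

Calculate photon energy:
E_photon = hc/λ = 11.6199 eV

Therefore:
φ = 11.6199 - 8.060 = 3.56 eV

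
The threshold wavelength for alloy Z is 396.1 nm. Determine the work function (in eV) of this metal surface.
3.13 eV

At the threshold wavelength, photon energy equals work function:
φ = hc/λ₀

Calculating:
φ = (6.626×10⁻³⁴ J·s)(3×10⁸ m/s) / (396.1×10⁻⁹ m)
φ = 3.13 eV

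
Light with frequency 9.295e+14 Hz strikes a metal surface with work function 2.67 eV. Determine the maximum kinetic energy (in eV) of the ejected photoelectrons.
1.1741 eV

Using Einstein's photoelectric equation: KE_max = hf - φ

First, calculate the photon energy:
E_photon = hf = (6.626×10⁻³⁴ J·s)(9.295e+14 Hz)
E_photon = 3.8441 eV

Then, the maximum kinetic energy:
KE_max = E_photon - φ = 3.8441 eV - 2.67 eV = 1.1741 eV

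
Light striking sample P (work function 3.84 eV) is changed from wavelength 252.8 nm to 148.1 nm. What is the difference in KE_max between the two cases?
3.4672 eV

Using Einstein's equation: KE_max = hc/λ - φ

For λ₁ = 252.8 nm:
KE₁ = hc/λ₁ - φ = 4.9044 - 3.84 = 1.0644 eV

For λ₂ = 148.1 nm:
KE₂ = hc/λ₂ - φ = 8.3717 - 3.84 = 4.5317 eV

Change in KE:
ΔKE = KE₂ - KE₁ = 4.5317 - 1.0644 = 3.4672 eV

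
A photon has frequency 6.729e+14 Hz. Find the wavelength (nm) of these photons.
445.52 nm

Using the wave equation: c = fλ

Solving for wavelength:
λ = c/f = (3×10⁸ m/s) / (6.729e+14 Hz)
λ = 445.52 nm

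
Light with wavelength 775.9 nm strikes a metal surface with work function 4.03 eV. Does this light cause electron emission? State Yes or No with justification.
No

For photoemission, the photon energy must exceed the work function.

Photon energy: E = hc/λ = 1.5979 eV
Work function: φ = 4.03 eV

Since E_photon (1.5979 eV) < φ (4.03 eV), photoemission will NOT occur.
The threshold wavelength is λ₀ = hc/φ = 307.7 nm.
Since 775.9 nm > 307.7 nm, the photons lack sufficient energy.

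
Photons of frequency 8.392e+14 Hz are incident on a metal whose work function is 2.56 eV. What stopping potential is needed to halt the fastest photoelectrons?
0.9107 V

The stopping potential V_s satisfies: eV_s = KE_max

First, find KE_max using Einstein's equation:
E_photon = hf = (6.626×10⁻³⁴ J·s)(8.392e+14 Hz) = 3.4707 eV
KE_max = E_photon - φ = 3.4707 - 2.56 = 0.9107 eV

Since eV_s = KE_max:
V_s = KE_max/e = 0.9107 V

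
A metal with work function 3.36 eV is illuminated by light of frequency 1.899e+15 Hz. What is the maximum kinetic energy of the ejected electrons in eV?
4.4936 eV

Using Einstein's photoelectric equation: KE_max = hf - φ

First, calculate the photon energy:
E_photon = hf = (6.626×10⁻³⁴ J·s)(1.899e+15 Hz)
E_photon = 7.8536 eV

Then, the maximum kinetic energy:
KE_max = E_photon - φ = 7.8536 eV - 3.36 eV = 4.4936 eV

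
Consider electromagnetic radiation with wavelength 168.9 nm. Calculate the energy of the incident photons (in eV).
7.3407 eV

Using E = hf = hc/λ:

E = hc/λ = (6.626×10⁻³⁴ J·s)(3×10⁸ m/s) / (168.9×10⁻⁹ m)
E = 7.3407 eV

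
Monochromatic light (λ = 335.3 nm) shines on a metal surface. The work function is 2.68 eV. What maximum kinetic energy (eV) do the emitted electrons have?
1.0177 eV

Using Einstein's photoelectric equation: KE_max = hf - φ = hc/λ - φ

First, calculate the photon energy:
E_photon = hc/λ = (6.626×10⁻³⁴ J·s)(3×10⁸ m/s) / (335.3×10⁻⁹ m)
E_photon = 3.6977 eV

Then, the maximum kinetic energy:
KE_max = E_photon - φ = 3.6977 eV - 2.68 eV = 1.0177 eV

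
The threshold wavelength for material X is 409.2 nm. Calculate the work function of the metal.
3.03 eV

At the threshold wavelength, photon energy equals work function:
φ = hc/λ₀

Calculating:
φ = (6.626×10⁻³⁴ J·s)(3×10⁸ m/s) / (409.2×10⁻⁹ m)
φ = 3.03 eV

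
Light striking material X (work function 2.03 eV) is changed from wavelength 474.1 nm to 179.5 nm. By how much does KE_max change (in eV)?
4.2920 eV

Using Einstein's equation: KE_max = hc/λ - φ

For λ₁ = 474.1 nm:
KE₁ = hc/λ₁ - φ = 2.6151 - 2.03 = 0.5851 eV

For λ₂ = 179.5 nm:
KE₂ = hc/λ₂ - φ = 6.9072 - 2.03 = 4.8772 eV

Change in KE:
ΔKE = KE₂ - KE₁ = 4.8772 - 0.5851 = 4.2920 eV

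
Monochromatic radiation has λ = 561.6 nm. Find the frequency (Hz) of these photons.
5.3382e+14 Hz

Using the wave equation: c = fλ

Solving for frequency:
f = c/λ = (3×10⁸ m/s) / (561.6×10⁻⁹ m)
f = 5.3382e+14 Hz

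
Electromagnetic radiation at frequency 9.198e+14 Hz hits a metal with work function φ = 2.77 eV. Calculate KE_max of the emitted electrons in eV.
1.0340 eV

Using Einstein's photoelectric equation: KE_max = hf - φ

First, calculate the photon energy:
E_photon = hf = (6.626×10⁻³⁴ J·s)(9.198e+14 Hz)
E_photon = 3.8040 eV

Then, the maximum kinetic energy:
KE_max = E_photon - φ = 3.8040 eV - 2.77 eV = 1.0340 eV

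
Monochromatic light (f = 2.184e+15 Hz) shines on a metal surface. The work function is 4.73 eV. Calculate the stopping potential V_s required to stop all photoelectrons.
4.3023 V

The stopping potential V_s satisfies: eV_s = KE_max

First, find KE_max using Einstein's equation:
E_photon = hf = (6.626×10⁻³⁴ J·s)(2.184e+15 Hz) = 9.0323 eV
KE_max = E_photon - φ = 9.0323 - 4.73 = 4.3023 eV

Since eV_s = KE_max:
V_s = KE_max/e = 4.3023 V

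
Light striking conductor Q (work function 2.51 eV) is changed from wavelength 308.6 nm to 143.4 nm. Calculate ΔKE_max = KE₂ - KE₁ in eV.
4.6284 eV

Using Einstein's equation: KE_max = hc/λ - φ

For λ₁ = 308.6 nm:
KE₁ = hc/λ₁ - φ = 4.0176 - 2.51 = 1.5076 eV

For λ₂ = 143.4 nm:
KE₂ = hc/λ₂ - φ = 8.6460 - 2.51 = 6.1360 eV

Change in KE:
ΔKE = KE₂ - KE₁ = 6.1360 - 1.5076 = 4.6284 eV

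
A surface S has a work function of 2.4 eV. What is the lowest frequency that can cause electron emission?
5.8032e+14 Hz

The threshold frequency is when the photon energy equals the work function:
hf₀ = φ

Solving for f₀:
f₀ = φ/h = (2.4 eV × 1.602×10⁻¹⁹ J/eV) / (6.626×10⁻³⁴ J·s)
f₀ = 5.8032e+14 Hz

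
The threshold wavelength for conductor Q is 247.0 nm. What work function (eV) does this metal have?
5.02 eV

At the threshold wavelength, photon energy equals work function:
φ = hc/λ₀

Calculating:
φ = (6.626×10⁻³⁴ J·s)(3×10⁸ m/s) / (247.0×10⁻⁹ m)
φ = 5.02 eV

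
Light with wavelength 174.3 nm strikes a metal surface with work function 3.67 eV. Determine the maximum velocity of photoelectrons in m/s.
1.1006e+06 m/s

First, find the maximum kinetic energy:
E_photon = hc/λ = 7.1133 eV
KE_max = E_photon - φ = 7.1133 - 3.67 = 3.4433 eV

Convert to Joules: KE_max = 3.4433 × 1.602×10⁻¹⁹ J = 5.5167e-19 J

Then use KE = ½mv² to find velocity:
v = √(2·KE/m) = √(2 × 5.5167e-19 J / 9.109e-31 kg)
v = 1.1006e+06 m/s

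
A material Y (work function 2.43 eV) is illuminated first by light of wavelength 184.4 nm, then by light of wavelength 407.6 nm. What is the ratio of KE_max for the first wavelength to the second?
7.0179

Using Einstein's equation: KE_max = hc/λ - φ

For λ₁ = 184.4 nm:
E₁ = hc/λ₁ = 6.7237 eV
KE₁ = E₁ - φ = 6.7237 - 2.43 = 4.2937 eV

For λ₂ = 407.6 nm:
E₂ = hc/λ₂ = 3.0418 eV
KE₂ = E₂ - φ = 3.0418 - 2.43 = 0.6118 eV

Ratio: KE₁/KE₂ = 4.2937/0.6118 = 7.0179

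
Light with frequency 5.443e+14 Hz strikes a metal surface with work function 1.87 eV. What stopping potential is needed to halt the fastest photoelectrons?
0.3810 V

The stopping potential V_s satisfies: eV_s = KE_max

First, find KE_max using Einstein's equation:
E_photon = hf = (6.626×10⁻³⁴ J·s)(5.443e+14 Hz) = 2.2510 eV
KE_max = E_photon - φ = 2.2510 - 1.87 = 0.3810 eV

Since eV_s = KE_max:
V_s = KE_max/e = 0.3810 V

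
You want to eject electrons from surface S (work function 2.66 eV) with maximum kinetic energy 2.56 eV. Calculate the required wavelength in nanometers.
237.52 nm

From Einstein's equation: KE_max = hc/λ - φ

Rearranging for λ:
hc/λ = KE_max + φ
λ = hc/(KE_max + φ)

Required photon energy:
E_photon = KE_max + φ = 2.56 + 2.66 = 5.22 eV

Required wavelength:
λ = hc/E_photon = (6.626×10⁻³⁴)(3×10⁸) / (5.22 × 1.602×10⁻¹⁹)
λ = 237.52 nm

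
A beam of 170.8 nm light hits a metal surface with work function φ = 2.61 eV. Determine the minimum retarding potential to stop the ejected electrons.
4.6490 V

The stopping potential V_s satisfies: eV_s = KE_max

First, find KE_max using Einstein's equation:
E_photon = hc/λ = 7.2590 eV
KE_max = E_photon - φ = 7.2590 - 2.61 = 4.6490 eV

Since eV_s = KE_max:
V_s = KE_max/e = 4.6490 V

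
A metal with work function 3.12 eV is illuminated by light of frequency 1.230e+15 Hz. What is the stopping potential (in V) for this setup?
1.9669 V

The stopping potential V_s satisfies: eV_s = KE_max

First, find KE_max using Einstein's equation:
E_photon = hf = (6.626×10⁻³⁴ J·s)(1.230e+15 Hz) = 5.0869 eV
KE_max = E_photon - φ = 5.0869 - 3.12 = 1.9669 eV

Since eV_s = KE_max:
V_s = KE_max/e = 1.9669 V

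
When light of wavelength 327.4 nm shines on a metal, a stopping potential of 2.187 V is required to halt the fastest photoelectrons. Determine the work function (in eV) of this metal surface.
1.60 eV

The stopping potential gives the maximum kinetic energy: KE_max = eV_s = 2.187 eV

From Einstein's photoelectric equation: KE_max = hc/λ - φ
Rearranging: φ = hc/λ - KE_max

Calculate photon energy:
E_photon = hc/λ = (6.626×10⁻³⁴ J·s)(3×10⁸ m/s) / (327.4×10⁻⁹ m) = 3.7869 eV

Therefore:
φ = 3.7869 - 2.187 = 1.60 eV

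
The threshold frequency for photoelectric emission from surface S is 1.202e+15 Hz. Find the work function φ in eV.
4.97 eV

At the threshold frequency, photon energy equals work function:
φ = hf₀

Calculating:
φ = (6.626×10⁻³⁴ J·s)(1.202e+15 Hz)
φ = 4.97 eV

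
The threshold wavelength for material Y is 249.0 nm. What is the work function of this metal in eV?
4.98 eV

At the threshold wavelength, photon energy equals work function:
φ = hc/λ₀

Calculating:
φ = (6.626×10⁻³⁴ J·s)(3×10⁸ m/s) / (249.0×10⁻⁹ m)
φ = 4.98 eV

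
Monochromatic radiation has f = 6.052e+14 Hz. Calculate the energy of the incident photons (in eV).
2.5029 eV

Using E = hf:

E = hf = (6.626×10⁻³⁴ J·s)(6.052e+14 Hz)
E = 2.5029 eV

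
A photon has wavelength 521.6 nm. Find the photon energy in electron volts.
2.3770 eV

Using E = hf = hc/λ:

E = hc/λ = (6.626×10⁻³⁴ J·s)(3×10⁸ m/s) / (521.6×10⁻⁹ m)
E = 2.3770 eV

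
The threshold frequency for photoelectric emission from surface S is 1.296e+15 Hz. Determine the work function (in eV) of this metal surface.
5.36 eV

At the threshold frequency, photon energy equals work function:
φ = hf₀

Calculating:
φ = (6.626×10⁻³⁴ J·s)(1.296e+15 Hz)
φ = 5.36 eV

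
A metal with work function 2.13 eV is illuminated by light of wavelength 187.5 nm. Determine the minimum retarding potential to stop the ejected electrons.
4.4825 V

The stopping potential V_s satisfies: eV_s = KE_max

First, find KE_max using Einstein's equation:
E_photon = hc/λ = 6.6125 eV
KE_max = E_photon - φ = 6.6125 - 2.13 = 4.4825 eV

Since eV_s = KE_max:
V_s = KE_max/e = 4.4825 V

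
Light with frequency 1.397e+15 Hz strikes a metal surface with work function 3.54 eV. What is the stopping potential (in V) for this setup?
2.2375 V

The stopping potential V_s satisfies: eV_s = KE_max

First, find KE_max using Einstein's equation:
E_photon = hf = (6.626×10⁻³⁴ J·s)(1.397e+15 Hz) = 5.7775 eV
KE_max = E_photon - φ = 5.7775 - 3.54 = 2.2375 eV

Since eV_s = KE_max:
V_s = KE_max/e = 2.2375 V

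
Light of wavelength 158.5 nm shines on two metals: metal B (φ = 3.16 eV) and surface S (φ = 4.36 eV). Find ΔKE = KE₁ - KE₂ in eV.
1.2000 eV

Using KE_max = hc/λ - φ for each metal:

Photon energy: E = hc/λ = 7.8223 eV

For metal B (φ₁ = 3.16 eV):
KE₁ = E - φ₁ = 7.8223 - 3.16 = 4.6623 eV

For surface S (φ₂ = 4.36 eV):
KE₂ = E - φ₂ = 7.8223 - 4.36 = 3.4623 eV

Difference:
ΔKE = KE₁ - KE₂ = 4.6623 - 3.4623 = 1.2000 eV

Note: The difference equals the difference in work functions: 4.36 - 3.16 = 1.20 eV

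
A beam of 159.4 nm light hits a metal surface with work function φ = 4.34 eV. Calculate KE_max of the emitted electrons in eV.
3.4382 eV

Using Einstein's photoelectric equation: KE_max = hf - φ = hc/λ - φ

First, calculate the photon energy:
E_photon = hc/λ = (6.626×10⁻³⁴ J·s)(3×10⁸ m/s) / (159.4×10⁻⁹ m)
E_photon = 7.7782 eV

Then, the maximum kinetic energy:
KE_max = E_photon - φ = 7.7782 eV - 4.34 eV = 3.4382 eV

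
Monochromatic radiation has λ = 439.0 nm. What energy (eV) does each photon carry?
2.8242 eV

Using E = hf = hc/λ:

E = hc/λ = (6.626×10⁻³⁴ J·s)(3×10⁸ m/s) / (439.0×10⁻⁹ m)
E = 2.8242 eV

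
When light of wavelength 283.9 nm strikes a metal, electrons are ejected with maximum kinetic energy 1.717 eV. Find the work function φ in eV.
2.65 eV

From Einstein's photoelectric equation: KE_max = hf - φ = hc/λ - φ

Rearranging for φ:
φ = hc/λ - KE_max

Calculate photon energy:
E_photon = hc/λ = 4.3672 eV

Therefore:
φ = 4.3672 - 1.717 = 2.65 eV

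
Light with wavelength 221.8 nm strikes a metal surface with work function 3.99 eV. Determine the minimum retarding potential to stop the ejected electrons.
1.5999 V

The stopping potential V_s satisfies: eV_s = KE_max

First, find KE_max using Einstein's equation:
E_photon = hc/λ = 5.5899 eV
KE_max = E_photon - φ = 5.5899 - 3.99 = 1.5999 eV

Since eV_s = KE_max:
V_s = KE_max/e = 1.5999 V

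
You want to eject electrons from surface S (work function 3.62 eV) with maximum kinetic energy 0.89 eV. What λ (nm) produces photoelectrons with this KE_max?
274.91 nm

From Einstein's equation: KE_max = hc/λ - φ

Rearranging for λ:
hc/λ = KE_max + φ
λ = hc/(KE_max + φ)

Required photon energy:
E_photon = KE_max + φ = 0.89 + 3.62 = 4.51 eV

Required wavelength:
λ = hc/E_photon = (6.626×10⁻³⁴)(3×10⁸) / (4.51 × 1.602×10⁻¹⁹)
λ = 274.91 nm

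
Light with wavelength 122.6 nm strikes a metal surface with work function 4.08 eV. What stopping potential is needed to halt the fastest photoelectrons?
6.0329 V

The stopping potential V_s satisfies: eV_s = KE_max

First, find KE_max using Einstein's equation:
E_photon = hc/λ = 10.1129 eV
KE_max = E_photon - φ = 10.1129 - 4.08 = 6.0329 eV

Since eV_s = KE_max:
V_s = KE_max/e = 6.0329 V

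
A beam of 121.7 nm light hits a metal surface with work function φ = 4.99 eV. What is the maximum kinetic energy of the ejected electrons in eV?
5.1977 eV

Using Einstein's photoelectric equation: KE_max = hf - φ = hc/λ - φ

First, calculate the photon energy:
E_photon = hc/λ = (6.626×10⁻³⁴ J·s)(3×10⁸ m/s) / (121.7×10⁻⁹ m)
E_photon = 10.1877 eV

Then, the maximum kinetic energy:
KE_max = E_photon - φ = 10.1877 eV - 4.99 eV = 5.1977 eV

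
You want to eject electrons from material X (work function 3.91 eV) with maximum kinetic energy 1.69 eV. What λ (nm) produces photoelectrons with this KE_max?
221.40 nm

From Einstein's equation: KE_max = hc/λ - φ

Rearranging for λ:
hc/λ = KE_max + φ
λ = hc/(KE_max + φ)

Required photon energy:
E_photon = KE_max + φ = 1.69 + 3.91 = 5.60 eV

Required wavelength:
λ = hc/E_photon = (6.626×10⁻³⁴)(3×10⁸) / (5.60 × 1.602×10⁻¹⁹)
λ = 221.40 nm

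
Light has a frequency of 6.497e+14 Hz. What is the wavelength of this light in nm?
461.43 nm

Using the wave equation: c = fλ

Solving for wavelength:
λ = c/f = (3×10⁸ m/s) / (6.497e+14 Hz)
λ = 461.43 nm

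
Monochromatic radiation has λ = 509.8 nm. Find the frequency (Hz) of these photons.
5.8806e+14 Hz

Using the wave equation: c = fλ

Solving for frequency:
f = c/λ = (3×10⁸ m/s) / (509.8×10⁻⁹ m)
f = 5.8806e+14 Hz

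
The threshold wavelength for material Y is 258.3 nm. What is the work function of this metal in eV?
4.80 eV

At the threshold wavelength, photon energy equals work function:
φ = hc/λ₀

Calculating:
φ = (6.626×10⁻³⁴ J·s)(3×10⁸ m/s) / (258.3×10⁻⁹ m)
φ = 4.80 eV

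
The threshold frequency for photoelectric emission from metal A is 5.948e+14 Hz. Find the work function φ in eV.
2.46 eV

At the threshold frequency, photon energy equals work function:
φ = hf₀

Calculating:
φ = (6.626×10⁻³⁴ J·s)(5.948e+14 Hz)
φ = 2.46 eV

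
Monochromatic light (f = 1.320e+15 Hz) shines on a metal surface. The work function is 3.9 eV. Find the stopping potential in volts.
1.5591 V

The stopping potential V_s satisfies: eV_s = KE_max

First, find KE_max using Einstein's equation:
E_photon = hf = (6.626×10⁻³⁴ J·s)(1.320e+15 Hz) = 5.4591 eV
KE_max = E_photon - φ = 5.4591 - 3.9 = 1.5591 eV

Since eV_s = KE_max:
V_s = KE_max/e = 1.5591 V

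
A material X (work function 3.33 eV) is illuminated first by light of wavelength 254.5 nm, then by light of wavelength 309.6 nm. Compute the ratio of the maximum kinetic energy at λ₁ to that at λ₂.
2.2851

Using Einstein's equation: KE_max = hc/λ - φ

For λ₁ = 254.5 nm:
E₁ = hc/λ₁ = 4.8717 eV
KE₁ = E₁ - φ = 4.8717 - 3.33 = 1.5417 eV

For λ₂ = 309.6 nm:
E₂ = hc/λ₂ = 4.0047 eV
KE₂ = E₂ - φ = 4.0047 - 3.33 = 0.6747 eV

Ratio: KE₁/KE₂ = 1.5417/0.6747 = 2.2851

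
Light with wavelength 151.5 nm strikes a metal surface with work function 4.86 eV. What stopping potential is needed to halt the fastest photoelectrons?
3.3238 V

The stopping potential V_s satisfies: eV_s = KE_max

First, find KE_max using Einstein's equation:
E_photon = hc/λ = 8.1838 eV
KE_max = E_photon - φ = 8.1838 - 4.86 = 3.3238 eV

Since eV_s = KE_max:
V_s = KE_max/e = 3.3238 V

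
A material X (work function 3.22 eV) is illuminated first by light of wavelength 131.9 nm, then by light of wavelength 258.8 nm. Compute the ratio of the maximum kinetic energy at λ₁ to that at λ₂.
3.9344

Using Einstein's equation: KE_max = hc/λ - φ

For λ₁ = 131.9 nm:
E₁ = hc/λ₁ = 9.3999 eV
KE₁ = E₁ - φ = 9.3999 - 3.22 = 6.1799 eV

For λ₂ = 258.8 nm:
E₂ = hc/λ₂ = 4.7907 eV
KE₂ = E₂ - φ = 4.7907 - 3.22 = 1.5707 eV

Ratio: KE₁/KE₂ = 6.1799/1.5707 = 3.9344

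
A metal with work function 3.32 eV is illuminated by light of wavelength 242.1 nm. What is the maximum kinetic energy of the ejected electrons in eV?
1.8012 eV

Using Einstein's photoelectric equation: KE_max = hf - φ = hc/λ - φ

First, calculate the photon energy:
E_photon = hc/λ = (6.626×10⁻³⁴ J·s)(3×10⁸ m/s) / (242.1×10⁻⁹ m)
E_photon = 5.1212 eV

Then, the maximum kinetic energy:
KE_max = E_photon - φ = 5.1212 eV - 3.32 eV = 1.8012 eV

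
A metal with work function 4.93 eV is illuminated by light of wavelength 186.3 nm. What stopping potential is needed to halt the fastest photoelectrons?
1.7251 V

The stopping potential V_s satisfies: eV_s = KE_max

First, find KE_max using Einstein's equation:
E_photon = hc/λ = 6.6551 eV
KE_max = E_photon - φ = 6.6551 - 4.93 = 1.7251 eV

Since eV_s = KE_max:
V_s = KE_max/e = 1.7251 V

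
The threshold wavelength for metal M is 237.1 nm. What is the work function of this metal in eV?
5.23 eV

At the threshold wavelength, photon energy equals work function:
φ = hc/λ₀

Calculating:
φ = (6.626×10⁻³⁴ J·s)(3×10⁸ m/s) / (237.1×10⁻⁹ m)
φ = 5.23 eV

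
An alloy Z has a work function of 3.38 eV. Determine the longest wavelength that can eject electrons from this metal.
366.82 nm

The threshold wavelength is when the photon energy equals the work function:
hc/λ₀ = φ

Solving for λ₀:
λ₀ = hc/φ = (6.626×10⁻³⁴ J·s)(3×10⁸ m/s) / (3.38 eV × 1.602×10⁻¹⁹ J/eV)
λ₀ = 366.82 nm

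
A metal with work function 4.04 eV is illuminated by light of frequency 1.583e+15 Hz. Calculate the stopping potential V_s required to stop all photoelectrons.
2.5068 V

The stopping potential V_s satisfies: eV_s = KE_max

First, find KE_max using Einstein's equation:
E_photon = hf = (6.626×10⁻³⁴ J·s)(1.583e+15 Hz) = 6.5468 eV
KE_max = E_photon - φ = 6.5468 - 4.04 = 2.5068 eV

Since eV_s = KE_max:
V_s = KE_max/e = 2.5068 V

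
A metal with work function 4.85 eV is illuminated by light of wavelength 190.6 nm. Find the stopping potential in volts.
1.6549 V

The stopping potential V_s satisfies: eV_s = KE_max

First, find KE_max using Einstein's equation:
E_photon = hc/λ = 6.5049 eV
KE_max = E_photon - φ = 6.5049 - 4.85 = 1.6549 eV

Since eV_s = KE_max:
V_s = KE_max/e = 1.6549 V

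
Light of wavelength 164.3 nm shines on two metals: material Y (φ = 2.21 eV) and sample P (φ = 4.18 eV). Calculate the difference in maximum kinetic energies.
1.9700 eV

Using KE_max = hc/λ - φ for each metal:

Photon energy: E = hc/λ = 7.5462 eV

For material Y (φ₁ = 2.21 eV):
KE₁ = E - φ₁ = 7.5462 - 2.21 = 5.3362 eV

For sample P (φ₂ = 4.18 eV):
KE₂ = E - φ₂ = 7.5462 - 4.18 = 3.3662 eV

Difference:
ΔKE = KE₁ - KE₂ = 5.3362 - 3.3662 = 1.9700 eV

Note: The difference equals the difference in work functions: 4.18 - 2.21 = 1.97 eV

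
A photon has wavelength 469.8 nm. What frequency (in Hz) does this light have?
6.3813e+14 Hz

Using the wave equation: c = fλ

Solving for frequency:
f = c/λ = (3×10⁸ m/s) / (469.8×10⁻⁹ m)
f = 6.3813e+14 Hz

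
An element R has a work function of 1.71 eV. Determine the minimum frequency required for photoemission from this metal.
4.1348e+14 Hz

The threshold frequency is when the photon energy equals the work function:
hf₀ = φ

Solving for f₀:
f₀ = φ/h = (1.71 eV × 1.602×10⁻¹⁹ J/eV) / (6.626×10⁻³⁴ J·s)
f₀ = 4.1348e+14 Hz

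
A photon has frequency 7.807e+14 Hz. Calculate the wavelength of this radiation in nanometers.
384.00 nm

Using the wave equation: c = fλ

Solving for wavelength:
λ = c/f = (3×10⁸ m/s) / (7.807e+14 Hz)
λ = 384.00 nm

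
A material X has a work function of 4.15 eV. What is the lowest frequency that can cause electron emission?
1.0035e+15 Hz

The threshold frequency is when the photon energy equals the work function:
hf₀ = φ

Solving for f₀:
f₀ = φ/h = (4.15 eV × 1.602×10⁻¹⁹ J/eV) / (6.626×10⁻³⁴ J·s)
f₀ = 1.0035e+15 Hz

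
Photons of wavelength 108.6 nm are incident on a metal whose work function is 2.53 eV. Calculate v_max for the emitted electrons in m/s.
1.7680e+06 m/s

First, find the maximum kinetic energy:
E_photon = hc/λ = 11.4166 eV
KE_max = E_photon - φ = 11.4166 - 2.53 = 8.8866 eV

Convert to Joules: KE_max = 8.8866 × 1.602×10⁻¹⁹ J = 1.4238e-18 J

Then use KE = ½mv² to find velocity:
v = √(2·KE/m) = √(2 × 1.4238e-18 J / 9.109e-31 kg)
v = 1.7680e+06 m/s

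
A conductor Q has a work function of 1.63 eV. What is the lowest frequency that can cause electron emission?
3.9413e+14 Hz

The threshold frequency is when the photon energy equals the work function:
hf₀ = φ

Solving for f₀:
f₀ = φ/h = (1.63 eV × 1.602×10⁻¹⁹ J/eV) / (6.626×10⁻³⁴ J·s)
f₀ = 3.9413e+14 Hz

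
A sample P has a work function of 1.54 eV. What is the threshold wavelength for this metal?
805.09 nm

The threshold wavelength is when the photon energy equals the work function:
hc/λ₀ = φ

Solving for λ₀:
λ₀ = hc/φ = (6.626×10⁻³⁴ J·s)(3×10⁸ m/s) / (1.54 eV × 1.602×10⁻¹⁹ J/eV)
λ₀ = 805.09 nm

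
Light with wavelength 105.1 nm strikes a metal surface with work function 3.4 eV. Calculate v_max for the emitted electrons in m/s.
1.7186e+06 m/s

First, find the maximum kinetic energy:
E_photon = hc/λ = 11.7968 eV
KE_max = E_photon - φ = 11.7968 - 3.4 = 8.3968 eV

Convert to Joules: KE_max = 8.3968 × 1.602×10⁻¹⁹ J = 1.3453e-18 J

Then use KE = ½mv² to find velocity:
v = √(2·KE/m) = √(2 × 1.3453e-18 J / 9.109e-31 kg)
v = 1.7186e+06 m/s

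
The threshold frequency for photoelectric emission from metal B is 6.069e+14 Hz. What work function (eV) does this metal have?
2.51 eV

At the threshold frequency, photon energy equals work function:
φ = hf₀

Calculating:
φ = (6.626×10⁻³⁴ J·s)(6.069e+14 Hz)
φ = 2.51 eV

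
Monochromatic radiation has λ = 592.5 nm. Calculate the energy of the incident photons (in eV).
2.0926 eV

Using E = hf = hc/λ:

E = hc/λ = (6.626×10⁻³⁴ J·s)(3×10⁸ m/s) / (592.5×10⁻⁹ m)
E = 2.0926 eV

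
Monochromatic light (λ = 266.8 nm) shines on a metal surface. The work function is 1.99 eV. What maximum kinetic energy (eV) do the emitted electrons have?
2.6571 eV

Using Einstein's photoelectric equation: KE_max = hf - φ = hc/λ - φ

First, calculate the photon energy:
E_photon = hc/λ = (6.626×10⁻³⁴ J·s)(3×10⁸ m/s) / (266.8×10⁻⁹ m)
E_photon = 4.6471 eV

Then, the maximum kinetic energy:
KE_max = E_photon - φ = 4.6471 eV - 1.99 eV = 2.6571 eV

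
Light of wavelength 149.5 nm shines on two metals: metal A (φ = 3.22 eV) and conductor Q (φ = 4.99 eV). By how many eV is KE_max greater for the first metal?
1.7700 eV

Using KE_max = hc/λ - φ for each metal:

Photon energy: E = hc/λ = 8.2933 eV

For metal A (φ₁ = 3.22 eV):
KE₁ = E - φ₁ = 8.2933 - 3.22 = 5.0733 eV

For conductor Q (φ₂ = 4.99 eV):
KE₂ = E - φ₂ = 8.2933 - 4.99 = 3.3033 eV

Difference:
ΔKE = KE₁ - KE₂ = 5.0733 - 3.3033 = 1.7700 eV

Note: The difference equals the difference in work functions: 4.99 - 3.22 = 1.77 eV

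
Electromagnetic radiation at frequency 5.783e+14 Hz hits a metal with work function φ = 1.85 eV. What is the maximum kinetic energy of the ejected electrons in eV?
0.5417 eV

Using Einstein's photoelectric equation: KE_max = hf - φ

First, calculate the photon energy:
E_photon = hf = (6.626×10⁻³⁴ J·s)(5.783e+14 Hz)
E_photon = 2.3917 eV

Then, the maximum kinetic energy:
KE_max = E_photon - φ = 2.3917 eV - 1.85 eV = 0.5417 eV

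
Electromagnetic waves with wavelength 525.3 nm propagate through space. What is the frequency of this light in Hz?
5.7071e+14 Hz

Using the wave equation: c = fλ

Solving for frequency:
f = c/λ = (3×10⁸ m/s) / (525.3×10⁻⁹ m)
f = 5.7071e+14 Hz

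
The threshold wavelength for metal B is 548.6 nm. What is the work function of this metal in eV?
2.26 eV

At the threshold wavelength, photon energy equals work function:
φ = hc/λ₀

Calculating:
φ = (6.626×10⁻³⁴ J·s)(3×10⁸ m/s) / (548.6×10⁻⁹ m)
φ = 2.26 eV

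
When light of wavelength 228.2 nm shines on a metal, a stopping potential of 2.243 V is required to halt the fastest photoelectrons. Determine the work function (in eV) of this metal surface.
3.19 eV

The stopping potential gives the maximum kinetic energy: KE_max = eV_s = 2.243 eV

From Einstein's photoelectric equation: KE_max = hc/λ - φ
Rearranging: φ = hc/λ - KE_max

Calculate photon energy:
E_photon = hc/λ = (6.626×10⁻³⁴ J·s)(3×10⁸ m/s) / (228.2×10⁻⁹ m) = 5.4331 eV

Therefore:
φ = 5.4331 - 2.243 = 3.19 eV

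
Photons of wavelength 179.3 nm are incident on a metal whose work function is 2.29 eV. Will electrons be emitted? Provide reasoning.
Yes

For photoemission, the photon energy must exceed the work function.

Photon energy: E = hc/λ = 6.9149 eV
Work function: φ = 2.29 eV

Since E_photon (6.9149 eV) > φ (2.29 eV), photoemission WILL occur.
The threshold wavelength is λ₀ = hc/φ = 541.4 nm.
Since 179.3 nm < 541.4 nm, the light has sufficient energy.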